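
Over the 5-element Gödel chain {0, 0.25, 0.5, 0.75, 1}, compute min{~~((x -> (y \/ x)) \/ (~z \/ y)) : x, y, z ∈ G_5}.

1.00

Every assignment gives 1. For instance at x = 0, y = 0, z = 0:
  (y \/ x) = max(0, 0) = 0
  (x -> (y \/ x)): 0 ≤ 0, so result = 1
  ~z: Gödel ¬ of 0 = 1 (operand is 0)
  (~z \/ y) = max(1, 0) = 1
  ((x -> (y \/ x)) \/ (~z \/ y)) = max(1, 1) = 1
  ~((x -> (y \/ x)) \/ (~z \/ y)): Gödel ¬ of 1 = 0 (operand ≠ 0)
  ~~((x -> (y \/ x)) \/ (~z \/ y)): Gödel ¬ of 0 = 1 (operand is 0)
All 125 assignments give value 1 — the formula is a G_5-tautology.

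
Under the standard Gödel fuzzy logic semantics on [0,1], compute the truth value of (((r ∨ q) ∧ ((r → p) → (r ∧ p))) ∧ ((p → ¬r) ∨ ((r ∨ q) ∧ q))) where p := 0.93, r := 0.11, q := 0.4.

(r ∨ q) = max(0.11, 0.4) = 0.4
(r → p): 0.11 ≤ 0.93, so result = 1
(r ∧ p) = min(0.11, 0.93) = 0.11
((r → p) → (r ∧ p)): 1 > 0.11, so result = 0.11
((r ∨ q) ∧ ((r → p) → (r ∧ p))) = min(0.4, 0.11) = 0.11
¬r: Gödel ¬ of 0.11 = 0 (operand ≠ 0)
(p → ¬r): 0.93 > 0, so result = 0
(r ∨ q) = max(0.11, 0.4) = 0.4
((r ∨ q) ∧ q) = min(0.4, 0.4) = 0.4
((p → ¬r) ∨ ((r ∨ q) ∧ q)) = max(0, 0.4) = 0.4
(((r ∨ q) ∧ ((r → p) → (r ∧ p))) ∧ ((p → ¬r) ∨ ((r ∨ q) ∧ q))) = min(0.11, 0.4) = 0.11

0.11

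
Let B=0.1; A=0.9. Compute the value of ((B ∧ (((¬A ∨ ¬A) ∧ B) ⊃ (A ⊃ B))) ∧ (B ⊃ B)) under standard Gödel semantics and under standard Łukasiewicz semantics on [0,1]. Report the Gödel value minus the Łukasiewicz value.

0.00

Gödel evaluation:
  ¬A: Gödel ¬ of 0.9 = 0 (operand ≠ 0)
  ¬A: Gödel ¬ of 0.9 = 0 (operand ≠ 0)
  (¬A ∨ ¬A) = max(0, 0) = 0
  ((¬A ∨ ¬A) ∧ B) = min(0, 0.1) = 0
  (A ⊃ B): 0.9 > 0.1, so result = 0.1
  (((¬A ∨ ¬A) ∧ B) ⊃ (A ⊃ B)): 0 ≤ 0.1, so result = 1
  (B ∧ (((¬A ∨ ¬A) ∧ B) ⊃ (A ⊃ B))) = min(0.1, 1) = 0.1
  (B ⊃ B): 0.1 ≤ 0.1, so result = 1
  ((B ∧ (((¬A ∨ ¬A) ∧ B) ⊃ (A ⊃ B))) ∧ (B ⊃ B)) = min(0.1, 1) = 0.1
  Gödel value = 0.1
Łukasiewicz evaluation:
  ¬A: Łukasiewicz ¬ gives 1 − 0.9 = 0.1
  ¬A: Łukasiewicz ¬ gives 1 − 0.9 = 0.1
  (¬A ∨ ¬A) = max(0.1, 0.1) = 0.1
  ((¬A ∨ ¬A) ∧ B) = min(0.1, 0.1) = 0.1
  (A ⊃ B): min(1, 1 − 0.9 + 0.1) = 0.2
  (((¬A ∨ ¬A) ∧ B) ⊃ (A ⊃ B)): min(1, 1 − 0.1 + 0.2) = 1
  (B ∧ (((¬A ∨ ¬A) ∧ B) ⊃ (A ⊃ B))) = min(0.1, 1) = 0.1
  (B ⊃ B): min(1, 1 − 0.1 + 0.1) = 1
  ((B ∧ (((¬A ∨ ¬A) ∧ B) ⊃ (A ⊃ B))) ∧ (B ⊃ B)) = min(0.1, 1) = 0.1
  Łukasiewicz value = 0.1
Difference: 0.1 − 0.1 = 0.00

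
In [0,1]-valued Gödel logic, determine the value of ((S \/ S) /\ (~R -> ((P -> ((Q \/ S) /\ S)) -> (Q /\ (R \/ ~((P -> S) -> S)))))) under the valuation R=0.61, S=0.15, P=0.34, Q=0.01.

0.15

(S \/ S) = max(0.15, 0.15) = 0.15
~R: Gödel ¬ of 0.61 = 0 (operand ≠ 0)
(Q \/ S) = max(0.01, 0.15) = 0.15
((Q \/ S) /\ S) = min(0.15, 0.15) = 0.15
(P -> ((Q \/ S) /\ S)): 0.34 > 0.15, so result = 0.15
(P -> S): 0.34 > 0.15, so result = 0.15
((P -> S) -> S): 0.15 ≤ 0.15, so result = 1
~((P -> S) -> S): Gödel ¬ of 1 = 0 (operand ≠ 0)
(R \/ ~((P -> S) -> S)) = max(0.61, 0) = 0.61
(Q /\ (R \/ ~((P -> S) -> S))) = min(0.01, 0.61) = 0.01
((P -> ((Q \/ S) /\ S)) -> (Q /\ (R \/ ~((P -> S) -> S)))): 0.15 > 0.01, so result = 0.01
(~R -> ((P -> ((Q \/ S) /\ S)) -> (Q /\ (R \/ ~((P -> S) -> S))))): 0 ≤ 0.01, so result = 1
((S \/ S) /\ (~R -> ((P -> ((Q \/ S) /\ S)) -> (Q /\ (R \/ ~((P -> S) -> S)))))) = min(0.15, 1) = 0.15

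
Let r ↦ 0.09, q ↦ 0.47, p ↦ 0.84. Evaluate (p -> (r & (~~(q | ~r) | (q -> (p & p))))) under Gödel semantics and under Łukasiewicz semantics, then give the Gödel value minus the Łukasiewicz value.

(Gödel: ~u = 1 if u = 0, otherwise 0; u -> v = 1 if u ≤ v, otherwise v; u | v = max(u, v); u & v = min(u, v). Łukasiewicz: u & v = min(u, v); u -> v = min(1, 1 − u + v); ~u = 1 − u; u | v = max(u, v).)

-0.16

Gödel evaluation:
  ~r: Gödel ¬ of 0.09 = 0 (operand ≠ 0)
  (q | ~r) = max(0.47, 0) = 0.47
  ~(q | ~r): Gödel ¬ of 0.47 = 0 (operand ≠ 0)
  ~~(q | ~r): Gödel ¬ of 0 = 1 (operand is 0)
  (p & p) = min(0.84, 0.84) = 0.84
  (q -> (p & p)): 0.47 ≤ 0.84, so result = 1
  (~~(q | ~r) | (q -> (p & p))) = max(1, 1) = 1
  (r & (~~(q | ~r) | (q -> (p & p)))) = min(0.09, 1) = 0.09
  (p -> (r & (~~(q | ~r) | (q -> (p & p))))): 0.84 > 0.09, so result = 0.09
  Gödel value = 0.09
Łukasiewicz evaluation:
  ~r: Łukasiewicz ¬ gives 1 − 0.09 = 0.91
  (q | ~r) = max(0.47, 0.91) = 0.91
  ~(q | ~r): Łukasiewicz ¬ gives 1 − 0.91 = 0.09
  ~~(q | ~r): Łukasiewicz ¬ gives 1 − 0.09 = 0.91
  (p & p) = min(0.84, 0.84) = 0.84
  (q -> (p & p)): min(1, 1 − 0.47 + 0.84) = 1
  (~~(q | ~r) | (q -> (p & p))) = max(0.91, 1) = 1
  (r & (~~(q | ~r) | (q -> (p & p)))) = min(0.09, 1) = 0.09
  (p -> (r & (~~(q | ~r) | (q -> (p & p))))): min(1, 1 − 0.84 + 0.09) = 0.25
  Łukasiewicz value = 0.25
Difference: 0.09 − 0.25 = -0.16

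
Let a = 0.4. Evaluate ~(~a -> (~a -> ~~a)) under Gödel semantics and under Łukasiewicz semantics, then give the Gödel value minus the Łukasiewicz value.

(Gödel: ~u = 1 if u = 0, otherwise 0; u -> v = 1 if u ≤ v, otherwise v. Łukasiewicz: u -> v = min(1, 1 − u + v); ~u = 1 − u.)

0.00

Gödel evaluation:
  ~a: Gödel ¬ of 0.4 = 0 (operand ≠ 0)
  ~a: Gödel ¬ of 0.4 = 0 (operand ≠ 0)
  ~a: Gödel ¬ of 0.4 = 0 (operand ≠ 0)
  ~~a: Gödel ¬ of 0 = 1 (operand is 0)
  (~a -> ~~a): 0 ≤ 1, so result = 1
  (~a -> (~a -> ~~a)): 0 ≤ 1, so result = 1
  ~(~a -> (~a -> ~~a)): Gödel ¬ of 1 = 0 (operand ≠ 0)
  Gödel value = 0
Łukasiewicz evaluation:
  ~a: Łukasiewicz ¬ gives 1 − 0.4 = 0.6
  ~a: Łukasiewicz ¬ gives 1 − 0.4 = 0.6
  ~a: Łukasiewicz ¬ gives 1 − 0.4 = 0.6
  ~~a: Łukasiewicz ¬ gives 1 − 0.6 = 0.4
  (~a -> ~~a): min(1, 1 − 0.6 + 0.4) = 0.8
  (~a -> (~a -> ~~a)): min(1, 1 − 0.6 + 0.8) = 1
  ~(~a -> (~a -> ~~a)): Łukasiewicz ¬ gives 1 − 1 = 0
  Łukasiewicz value = 0
Difference: 0 − 0 = 0.00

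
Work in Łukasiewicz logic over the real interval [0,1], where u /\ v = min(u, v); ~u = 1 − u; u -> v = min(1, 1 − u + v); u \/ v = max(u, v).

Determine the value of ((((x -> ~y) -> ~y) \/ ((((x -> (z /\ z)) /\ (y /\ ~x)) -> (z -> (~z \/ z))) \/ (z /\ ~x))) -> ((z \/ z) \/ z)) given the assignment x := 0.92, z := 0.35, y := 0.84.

0.35

~y: Łukasiewicz ¬ gives 1 − 0.84 = 0.16
(x -> ~y): min(1, 1 − 0.92 + 0.16) = 0.24
~y: Łukasiewicz ¬ gives 1 − 0.84 = 0.16
((x -> ~y) -> ~y): min(1, 1 − 0.24 + 0.16) = 0.92
(z /\ z) = min(0.35, 0.35) = 0.35
(x -> (z /\ z)): min(1, 1 − 0.92 + 0.35) = 0.43
~x: Łukasiewicz ¬ gives 1 − 0.92 = 0.08
(y /\ ~x) = min(0.84, 0.08) = 0.08
((x -> (z /\ z)) /\ (y /\ ~x)) = min(0.43, 0.08) = 0.08
~z: Łukasiewicz ¬ gives 1 − 0.35 = 0.65
(~z \/ z) = max(0.65, 0.35) = 0.65
(z -> (~z \/ z)): min(1, 1 − 0.35 + 0.65) = 1
(((x -> (z /\ z)) /\ (y /\ ~x)) -> (z -> (~z \/ z))): min(1, 1 − 0.08 + 1) = 1
~x: Łukasiewicz ¬ gives 1 − 0.92 = 0.08
(z /\ ~x) = min(0.35, 0.08) = 0.08
((((x -> (z /\ z)) /\ (y /\ ~x)) -> (z -> (~z \/ z))) \/ (z /\ ~x)) = max(1, 0.08) = 1
(((x -> ~y) -> ~y) \/ ((((x -> (z /\ z)) /\ (y /\ ~x)) -> (z -> (~z \/ z))) \/ (z /\ ~x))) = max(0.92, 1) = 1
(z \/ z) = max(0.35, 0.35) = 0.35
((z \/ z) \/ z) = max(0.35, 0.35) = 0.35
((((x -> ~y) -> ~y) \/ ((((x -> (z /\ z)) /\ (y /\ ~x)) -> (z -> (~z \/ z))) \/ (z /\ ~x))) -> ((z \/ z) \/ z)): min(1, 1 − 1 + 0.35) = 0.35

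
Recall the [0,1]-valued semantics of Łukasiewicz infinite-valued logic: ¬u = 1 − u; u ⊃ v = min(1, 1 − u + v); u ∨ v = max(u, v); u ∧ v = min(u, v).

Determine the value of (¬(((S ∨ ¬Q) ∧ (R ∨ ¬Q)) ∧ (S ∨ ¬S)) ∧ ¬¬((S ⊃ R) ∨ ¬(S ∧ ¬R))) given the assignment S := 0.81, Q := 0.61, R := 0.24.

¬Q: Łukasiewicz ¬ gives 1 − 0.61 = 0.39
(S ∨ ¬Q) = max(0.81, 0.39) = 0.81
¬Q: Łukasiewicz ¬ gives 1 − 0.61 = 0.39
(R ∨ ¬Q) = max(0.24, 0.39) = 0.39
((S ∨ ¬Q) ∧ (R ∨ ¬Q)) = min(0.81, 0.39) = 0.39
¬S: Łukasiewicz ¬ gives 1 − 0.81 = 0.19
(S ∨ ¬S) = max(0.81, 0.19) = 0.81
(((S ∨ ¬Q) ∧ (R ∨ ¬Q)) ∧ (S ∨ ¬S)) = min(0.39, 0.81) = 0.39
¬(((S ∨ ¬Q) ∧ (R ∨ ¬Q)) ∧ (S ∨ ¬S)): Łukasiewicz ¬ gives 1 − 0.39 = 0.61
(S ⊃ R): min(1, 1 − 0.81 + 0.24) = 0.43
¬R: Łukasiewicz ¬ gives 1 − 0.24 = 0.76
(S ∧ ¬R) = min(0.81, 0.76) = 0.76
¬(S ∧ ¬R): Łukasiewicz ¬ gives 1 − 0.76 = 0.24
((S ⊃ R) ∨ ¬(S ∧ ¬R)) = max(0.43, 0.24) = 0.43
¬((S ⊃ R) ∨ ¬(S ∧ ¬R)): Łukasiewicz ¬ gives 1 − 0.43 = 0.57
¬¬((S ⊃ R) ∨ ¬(S ∧ ¬R)): Łukasiewicz ¬ gives 1 − 0.57 = 0.43
(¬(((S ∨ ¬Q) ∧ (R ∨ ¬Q)) ∧ (S ∨ ¬S)) ∧ ¬¬((S ⊃ R) ∨ ¬(S ∧ ¬R))) = min(0.61, 0.43) = 0.43

0.43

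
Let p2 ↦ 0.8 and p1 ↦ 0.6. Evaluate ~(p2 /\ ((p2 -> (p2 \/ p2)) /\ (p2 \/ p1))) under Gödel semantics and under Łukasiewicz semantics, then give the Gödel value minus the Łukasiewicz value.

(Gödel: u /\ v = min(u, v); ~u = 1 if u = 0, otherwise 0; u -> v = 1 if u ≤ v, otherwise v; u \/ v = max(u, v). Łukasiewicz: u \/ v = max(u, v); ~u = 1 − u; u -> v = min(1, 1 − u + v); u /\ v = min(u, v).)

-0.20

Gödel evaluation:
  (p2 \/ p2) = max(0.8, 0.8) = 0.8
  (p2 -> (p2 \/ p2)): 0.8 ≤ 0.8, so result = 1
  (p2 \/ p1) = max(0.8, 0.6) = 0.8
  ((p2 -> (p2 \/ p2)) /\ (p2 \/ p1)) = min(1, 0.8) = 0.8
  (p2 /\ ((p2 -> (p2 \/ p2)) /\ (p2 \/ p1))) = min(0.8, 0.8) = 0.8
  ~(p2 /\ ((p2 -> (p2 \/ p2)) /\ (p2 \/ p1))): Gödel ¬ of 0.8 = 0 (operand ≠ 0)
  Gödel value = 0
Łukasiewicz evaluation:
  (p2 \/ p2) = max(0.8, 0.8) = 0.8
  (p2 -> (p2 \/ p2)): min(1, 1 − 0.8 + 0.8) = 1
  (p2 \/ p1) = max(0.8, 0.6) = 0.8
  ((p2 -> (p2 \/ p2)) /\ (p2 \/ p1)) = min(1, 0.8) = 0.8
  (p2 /\ ((p2 -> (p2 \/ p2)) /\ (p2 \/ p1))) = min(0.8, 0.8) = 0.8
  ~(p2 /\ ((p2 -> (p2 \/ p2)) /\ (p2 \/ p1))): Łukasiewicz ¬ gives 1 − 0.8 = 0.2
  Łukasiewicz value = 0.2
Difference: 0 − 0.2 = -0.20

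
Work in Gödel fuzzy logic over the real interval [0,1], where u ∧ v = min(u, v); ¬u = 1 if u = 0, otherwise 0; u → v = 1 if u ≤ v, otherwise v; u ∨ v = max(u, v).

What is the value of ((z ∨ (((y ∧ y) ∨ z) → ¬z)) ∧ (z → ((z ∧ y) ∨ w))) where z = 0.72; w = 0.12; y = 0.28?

0.28

(y ∧ y) = min(0.28, 0.28) = 0.28
((y ∧ y) ∨ z) = max(0.28, 0.72) = 0.72
¬z: Gödel ¬ of 0.72 = 0 (operand ≠ 0)
(((y ∧ y) ∨ z) → ¬z): 0.72 > 0, so result = 0
(z ∨ (((y ∧ y) ∨ z) → ¬z)) = max(0.72, 0) = 0.72
(z ∧ y) = min(0.72, 0.28) = 0.28
((z ∧ y) ∨ w) = max(0.28, 0.12) = 0.28
(z → ((z ∧ y) ∨ w)): 0.72 > 0.28, so result = 0.28
((z ∨ (((y ∧ y) ∨ z) → ¬z)) ∧ (z → ((z ∧ y) ∨ w))) = min(0.72, 0.28) = 0.28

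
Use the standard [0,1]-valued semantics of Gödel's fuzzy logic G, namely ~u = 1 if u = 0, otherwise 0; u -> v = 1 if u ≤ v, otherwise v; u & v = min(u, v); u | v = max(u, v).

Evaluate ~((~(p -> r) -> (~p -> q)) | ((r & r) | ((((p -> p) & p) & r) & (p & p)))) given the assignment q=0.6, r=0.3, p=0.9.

0.00

(p -> r): 0.9 > 0.3, so result = 0.3
~(p -> r): Gödel ¬ of 0.3 = 0 (operand ≠ 0)
~p: Gödel ¬ of 0.9 = 0 (operand ≠ 0)
(~p -> q): 0 ≤ 0.6, so result = 1
(~(p -> r) -> (~p -> q)): 0 ≤ 1, so result = 1
(r & r) = min(0.3, 0.3) = 0.3
(p -> p): 0.9 ≤ 0.9, so result = 1
((p -> p) & p) = min(1, 0.9) = 0.9
(((p -> p) & p) & r) = min(0.9, 0.3) = 0.3
(p & p) = min(0.9, 0.9) = 0.9
((((p -> p) & p) & r) & (p & p)) = min(0.3, 0.9) = 0.3
((r & r) | ((((p -> p) & p) & r) & (p & p))) = max(0.3, 0.3) = 0.3
((~(p -> r) -> (~p -> q)) | ((r & r) | ((((p -> p) & p) & r) & (p & p)))) = max(1, 0.3) = 1
~((~(p -> r) -> (~p -> q)) | ((r & r) | ((((p -> p) & p) & r) & (p & p)))): Gödel ¬ of 1 = 0 (operand ≠ 0)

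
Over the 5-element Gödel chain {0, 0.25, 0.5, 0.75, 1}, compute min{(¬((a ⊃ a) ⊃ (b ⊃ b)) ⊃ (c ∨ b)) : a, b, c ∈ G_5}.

Every assignment gives 1. For instance at a = 0, b = 0, c = 0:
  (a ⊃ a): 0 ≤ 0, so result = 1
  (b ⊃ b): 0 ≤ 0, so result = 1
  ((a ⊃ a) ⊃ (b ⊃ b)): 1 ≤ 1, so result = 1
  ¬((a ⊃ a) ⊃ (b ⊃ b)): Gödel ¬ of 1 = 0 (operand ≠ 0)
  (c ∨ b) = max(0, 0) = 0
  (¬((a ⊃ a) ⊃ (b ⊃ b)) ⊃ (c ∨ b)): 0 ≤ 0, so result = 1
All 125 assignments give value 1 — the formula is a G_5-tautology.

1.00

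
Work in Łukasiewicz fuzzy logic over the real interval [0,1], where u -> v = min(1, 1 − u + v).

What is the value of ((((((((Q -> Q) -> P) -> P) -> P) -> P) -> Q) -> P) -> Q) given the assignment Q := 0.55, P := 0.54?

0.56

(Q -> Q): min(1, 1 − 0.55 + 0.55) = 1
((Q -> Q) -> P): min(1, 1 − 1 + 0.54) = 0.54
(((Q -> Q) -> P) -> P): min(1, 1 − 0.54 + 0.54) = 1
((((Q -> Q) -> P) -> P) -> P): min(1, 1 − 1 + 0.54) = 0.54
(((((Q -> Q) -> P) -> P) -> P) -> P): min(1, 1 − 0.54 + 0.54) = 1
((((((Q -> Q) -> P) -> P) -> P) -> P) -> Q): min(1, 1 − 1 + 0.55) = 0.55
(((((((Q -> Q) -> P) -> P) -> P) -> P) -> Q) -> P): min(1, 1 − 0.55 + 0.54) = 0.99
((((((((Q -> Q) -> P) -> P) -> P) -> P) -> Q) -> P) -> Q): min(1, 1 − 0.99 + 0.55) = 0.56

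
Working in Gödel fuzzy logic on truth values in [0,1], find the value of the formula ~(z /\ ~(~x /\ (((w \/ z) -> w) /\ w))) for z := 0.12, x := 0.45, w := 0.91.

0.00

~x: Gödel ¬ of 0.45 = 0 (operand ≠ 0)
(w \/ z) = max(0.91, 0.12) = 0.91
((w \/ z) -> w): 0.91 ≤ 0.91, so result = 1
(((w \/ z) -> w) /\ w) = min(1, 0.91) = 0.91
(~x /\ (((w \/ z) -> w) /\ w)) = min(0, 0.91) = 0
~(~x /\ (((w \/ z) -> w) /\ w)): Gödel ¬ of 0 = 1 (operand is 0)
(z /\ ~(~x /\ (((w \/ z) -> w) /\ w))) = min(0.12, 1) = 0.12
~(z /\ ~(~x /\ (((w \/ z) -> w) /\ w))): Gödel ¬ of 0.12 = 0 (operand ≠ 0)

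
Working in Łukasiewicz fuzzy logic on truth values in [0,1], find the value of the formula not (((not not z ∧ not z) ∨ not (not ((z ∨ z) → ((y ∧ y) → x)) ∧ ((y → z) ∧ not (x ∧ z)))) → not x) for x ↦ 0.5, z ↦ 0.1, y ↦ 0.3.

not z: Łukasiewicz ¬ gives 1 − 0.1 = 0.9
not not z: Łukasiewicz ¬ gives 1 − 0.9 = 0.1
not z: Łukasiewicz ¬ gives 1 − 0.1 = 0.9
(not not z ∧ not z) = min(0.1, 0.9) = 0.1
(z ∨ z) = max(0.1, 0.1) = 0.1
(y ∧ y) = min(0.3, 0.3) = 0.3
((y ∧ y) → x): min(1, 1 − 0.3 + 0.5) = 1
((z ∨ z) → ((y ∧ y) → x)): min(1, 1 − 0.1 + 1) = 1
not ((z ∨ z) → ((y ∧ y) → x)): Łukasiewicz ¬ gives 1 − 1 = 0
(y → z): min(1, 1 − 0.3 + 0.1) = 0.8
(x ∧ z) = min(0.5, 0.1) = 0.1
not (x ∧ z): Łukasiewicz ¬ gives 1 − 0.1 = 0.9
((y → z) ∧ not (x ∧ z)) = min(0.8, 0.9) = 0.8
(not ((z ∨ z) → ((y ∧ y) → x)) ∧ ((y → z) ∧ not (x ∧ z))) = min(0, 0.8) = 0
not (not ((z ∨ z) → ((y ∧ y) → x)) ∧ ((y → z) ∧ not (x ∧ z))): Łukasiewicz ¬ gives 1 − 0 = 1
((not not z ∧ not z) ∨ not (not ((z ∨ z) → ((y ∧ y) → x)) ∧ ((y → z) ∧ not (x ∧ z)))) = max(0.1, 1) = 1
not x: Łukasiewicz ¬ gives 1 − 0.5 = 0.5
(((not not z ∧ not z) ∨ not (not ((z ∨ z) → ((y ∧ y) → x)) ∧ ((y → z) ∧ not (x ∧ z)))) → not x): min(1, 1 − 1 + 0.5) = 0.5
not (((not not z ∧ not z) ∨ not (not ((z ∨ z) → ((y ∧ y) → x)) ∧ ((y → z) ∧ not (x ∧ z)))) → not x): Łukasiewicz ¬ gives 1 − 0.5 = 0.5

0.50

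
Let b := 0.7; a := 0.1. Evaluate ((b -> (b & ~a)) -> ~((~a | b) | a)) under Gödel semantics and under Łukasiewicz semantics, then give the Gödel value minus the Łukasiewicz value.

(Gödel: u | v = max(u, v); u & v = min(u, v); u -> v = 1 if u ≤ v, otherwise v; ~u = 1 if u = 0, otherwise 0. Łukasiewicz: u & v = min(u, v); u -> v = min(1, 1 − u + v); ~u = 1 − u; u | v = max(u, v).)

0.90

Gödel evaluation:
  ~a: Gödel ¬ of 0.1 = 0 (operand ≠ 0)
  (b & ~a) = min(0.7, 0) = 0
  (b -> (b & ~a)): 0.7 > 0, so result = 0
  ~a: Gödel ¬ of 0.1 = 0 (operand ≠ 0)
  (~a | b) = max(0, 0.7) = 0.7
  ((~a | b) | a) = max(0.7, 0.1) = 0.7
  ~((~a | b) | a): Gödel ¬ of 0.7 = 0 (operand ≠ 0)
  ((b -> (b & ~a)) -> ~((~a | b) | a)): 0 ≤ 0, so result = 1
  Gödel value = 1
Łukasiewicz evaluation:
  ~a: Łukasiewicz ¬ gives 1 − 0.1 = 0.9
  (b & ~a) = min(0.7, 0.9) = 0.7
  (b -> (b & ~a)): min(1, 1 − 0.7 + 0.7) = 1
  ~a: Łukasiewicz ¬ gives 1 − 0.1 = 0.9
  (~a | b) = max(0.9, 0.7) = 0.9
  ((~a | b) | a) = max(0.9, 0.1) = 0.9
  ~((~a | b) | a): Łukasiewicz ¬ gives 1 − 0.9 = 0.1
  ((b -> (b & ~a)) -> ~((~a | b) | a)): min(1, 1 − 1 + 0.1) = 0.1
  Łukasiewicz value = 0.1
Difference: 1 − 0.1 = 0.90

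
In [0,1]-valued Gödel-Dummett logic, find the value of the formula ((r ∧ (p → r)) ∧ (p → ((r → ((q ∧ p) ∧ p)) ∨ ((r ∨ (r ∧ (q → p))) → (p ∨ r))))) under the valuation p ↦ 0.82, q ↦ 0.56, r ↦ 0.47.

(p → r): 0.82 > 0.47, so result = 0.47
(r ∧ (p → r)) = min(0.47, 0.47) = 0.47
(q ∧ p) = min(0.56, 0.82) = 0.56
((q ∧ p) ∧ p) = min(0.56, 0.82) = 0.56
(r → ((q ∧ p) ∧ p)): 0.47 ≤ 0.56, so result = 1
(q → p): 0.56 ≤ 0.82, so result = 1
(r ∧ (q → p)) = min(0.47, 1) = 0.47
(r ∨ (r ∧ (q → p))) = max(0.47, 0.47) = 0.47
(p ∨ r) = max(0.82, 0.47) = 0.82
((r ∨ (r ∧ (q → p))) → (p ∨ r)): 0.47 ≤ 0.82, so result = 1
((r → ((q ∧ p) ∧ p)) ∨ ((r ∨ (r ∧ (q → p))) → (p ∨ r))) = max(1, 1) = 1
(p → ((r → ((q ∧ p) ∧ p)) ∨ ((r ∨ (r ∧ (q → p))) → (p ∨ r)))): 0.82 ≤ 1, so result = 1
((r ∧ (p → r)) ∧ (p → ((r → ((q ∧ p) ∧ p)) ∨ ((r ∨ (r ∧ (q → p))) → (p ∨ r))))) = min(0.47, 1) = 0.47

0.47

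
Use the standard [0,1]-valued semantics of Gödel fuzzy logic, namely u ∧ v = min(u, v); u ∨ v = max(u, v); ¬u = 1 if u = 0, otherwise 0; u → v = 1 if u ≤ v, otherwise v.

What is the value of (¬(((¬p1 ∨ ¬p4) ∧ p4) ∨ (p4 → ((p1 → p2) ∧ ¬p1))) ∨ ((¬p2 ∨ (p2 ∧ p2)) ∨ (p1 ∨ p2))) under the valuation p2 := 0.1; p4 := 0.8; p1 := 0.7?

1.00

¬p1: Gödel ¬ of 0.7 = 0 (operand ≠ 0)
¬p4: Gödel ¬ of 0.8 = 0 (operand ≠ 0)
(¬p1 ∨ ¬p4) = max(0, 0) = 0
((¬p1 ∨ ¬p4) ∧ p4) = min(0, 0.8) = 0
(p1 → p2): 0.7 > 0.1, so result = 0.1
¬p1: Gödel ¬ of 0.7 = 0 (operand ≠ 0)
((p1 → p2) ∧ ¬p1) = min(0.1, 0) = 0
(p4 → ((p1 → p2) ∧ ¬p1)): 0.8 > 0, so result = 0
(((¬p1 ∨ ¬p4) ∧ p4) ∨ (p4 → ((p1 → p2) ∧ ¬p1))) = max(0, 0) = 0
¬(((¬p1 ∨ ¬p4) ∧ p4) ∨ (p4 → ((p1 → p2) ∧ ¬p1))): Gödel ¬ of 0 = 1 (operand is 0)
¬p2: Gödel ¬ of 0.1 = 0 (operand ≠ 0)
(p2 ∧ p2) = min(0.1, 0.1) = 0.1
(¬p2 ∨ (p2 ∧ p2)) = max(0, 0.1) = 0.1
(p1 ∨ p2) = max(0.7, 0.1) = 0.7
((¬p2 ∨ (p2 ∧ p2)) ∨ (p1 ∨ p2)) = max(0.1, 0.7) = 0.7
(¬(((¬p1 ∨ ¬p4) ∧ p4) ∨ (p4 → ((p1 → p2) ∧ ¬p1))) ∨ ((¬p2 ∨ (p2 ∧ p2)) ∨ (p1 ∨ p2))) = max(1, 0.7) = 1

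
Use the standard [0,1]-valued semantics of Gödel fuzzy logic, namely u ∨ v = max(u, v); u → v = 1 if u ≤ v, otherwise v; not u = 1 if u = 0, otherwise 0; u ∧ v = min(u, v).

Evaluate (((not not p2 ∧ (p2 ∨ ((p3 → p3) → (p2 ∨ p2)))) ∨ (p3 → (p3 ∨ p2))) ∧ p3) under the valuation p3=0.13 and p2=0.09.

0.13

not p2: Gödel ¬ of 0.09 = 0 (operand ≠ 0)
not not p2: Gödel ¬ of 0 = 1 (operand is 0)
(p3 → p3): 0.13 ≤ 0.13, so result = 1
(p2 ∨ p2) = max(0.09, 0.09) = 0.09
((p3 → p3) → (p2 ∨ p2)): 1 > 0.09, so result = 0.09
(p2 ∨ ((p3 → p3) → (p2 ∨ p2))) = max(0.09, 0.09) = 0.09
(not not p2 ∧ (p2 ∨ ((p3 → p3) → (p2 ∨ p2)))) = min(1, 0.09) = 0.09
(p3 ∨ p2) = max(0.13, 0.09) = 0.13
(p3 → (p3 ∨ p2)): 0.13 ≤ 0.13, so result = 1
((not not p2 ∧ (p2 ∨ ((p3 → p3) → (p2 ∨ p2)))) ∨ (p3 → (p3 ∨ p2))) = max(0.09, 1) = 1
(((not not p2 ∧ (p2 ∨ ((p3 → p3) → (p2 ∨ p2)))) ∨ (p3 → (p3 ∨ p2))) ∧ p3) = min(1, 0.13) = 0.13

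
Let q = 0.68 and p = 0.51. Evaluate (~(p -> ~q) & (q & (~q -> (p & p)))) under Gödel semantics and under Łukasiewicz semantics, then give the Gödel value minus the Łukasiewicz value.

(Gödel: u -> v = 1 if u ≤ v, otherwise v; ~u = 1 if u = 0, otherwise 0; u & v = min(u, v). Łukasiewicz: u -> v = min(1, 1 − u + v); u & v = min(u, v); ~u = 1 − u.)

Gödel evaluation:
  ~q: Gödel ¬ of 0.68 = 0 (operand ≠ 0)
  (p -> ~q): 0.51 > 0, so result = 0
  ~(p -> ~q): Gödel ¬ of 0 = 1 (operand is 0)
  ~q: Gödel ¬ of 0.68 = 0 (operand ≠ 0)
  (p & p) = min(0.51, 0.51) = 0.51
  (~q -> (p & p)): 0 ≤ 0.51, so result = 1
  (q & (~q -> (p & p))) = min(0.68, 1) = 0.68
  (~(p -> ~q) & (q & (~q -> (p & p)))) = min(1, 0.68) = 0.68
  Gödel value = 0.68
Łukasiewicz evaluation:
  ~q: Łukasiewicz ¬ gives 1 − 0.68 = 0.32
  (p -> ~q): min(1, 1 − 0.51 + 0.32) = 0.81
  ~(p -> ~q): Łukasiewicz ¬ gives 1 − 0.81 = 0.19
  ~q: Łukasiewicz ¬ gives 1 − 0.68 = 0.32
  (p & p) = min(0.51, 0.51) = 0.51
  (~q -> (p & p)): min(1, 1 − 0.32 + 0.51) = 1
  (q & (~q -> (p & p))) = min(0.68, 1) = 0.68
  (~(p -> ~q) & (q & (~q -> (p & p)))) = min(0.19, 0.68) = 0.19
  Łukasiewicz value = 0.19
Difference: 0.68 − 0.19 = 0.49

0.49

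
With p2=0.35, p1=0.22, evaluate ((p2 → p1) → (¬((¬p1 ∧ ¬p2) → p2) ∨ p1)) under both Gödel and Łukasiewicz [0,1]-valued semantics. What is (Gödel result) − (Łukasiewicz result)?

0.57

Gödel evaluation:
  (p2 → p1): 0.35 > 0.22, so result = 0.22
  ¬p1: Gödel ¬ of 0.22 = 0 (operand ≠ 0)
  ¬p2: Gödel ¬ of 0.35 = 0 (operand ≠ 0)
  (¬p1 ∧ ¬p2) = min(0, 0) = 0
  ((¬p1 ∧ ¬p2) → p2): 0 ≤ 0.35, so result = 1
  ¬((¬p1 ∧ ¬p2) → p2): Gödel ¬ of 1 = 0 (operand ≠ 0)
  (¬((¬p1 ∧ ¬p2) → p2) ∨ p1) = max(0, 0.22) = 0.22
  ((p2 → p1) → (¬((¬p1 ∧ ¬p2) → p2) ∨ p1)): 0.22 ≤ 0.22, so result = 1
  Gödel value = 1
Łukasiewicz evaluation:
  (p2 → p1): min(1, 1 − 0.35 + 0.22) = 0.87
  ¬p1: Łukasiewicz ¬ gives 1 − 0.22 = 0.78
  ¬p2: Łukasiewicz ¬ gives 1 − 0.35 = 0.65
  (¬p1 ∧ ¬p2) = min(0.78, 0.65) = 0.65
  ((¬p1 ∧ ¬p2) → p2): min(1, 1 − 0.65 + 0.35) = 0.7
  ¬((¬p1 ∧ ¬p2) → p2): Łukasiewicz ¬ gives 1 − 0.7 = 0.3
  (¬((¬p1 ∧ ¬p2) → p2) ∨ p1) = max(0.3, 0.22) = 0.3
  ((p2 → p1) → (¬((¬p1 ∧ ¬p2) → p2) ∨ p1)): min(1, 1 − 0.87 + 0.3) = 0.43
  Łukasiewicz value = 0.43
Difference: 1 − 0.43 = 0.57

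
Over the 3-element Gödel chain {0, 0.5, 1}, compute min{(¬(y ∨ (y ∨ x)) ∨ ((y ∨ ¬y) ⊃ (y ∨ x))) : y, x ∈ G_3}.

The minimum is attained at y = 0, x = 0.5:
  (y ∨ x) = max(0, 0.5) = 0.5
  (y ∨ (y ∨ x)) = max(0, 0.5) = 0.5
  ¬(y ∨ (y ∨ x)): Gödel ¬ of 0.5 = 0 (operand ≠ 0)
  ¬y: Gödel ¬ of 0 = 1 (operand is 0)
  (y ∨ ¬y) = max(0, 1) = 1
  (y ∨ x) = max(0, 0.5) = 0.5
  ((y ∨ ¬y) ⊃ (y ∨ x)): 1 > 0.5, so result = 0.5
  (¬(y ∨ (y ∨ x)) ∨ ((y ∨ ¬y) ⊃ (y ∨ x))) = max(0, 0.5) = 0.5
Checking all 9 assignments confirms none give a value below 0.50.

0.50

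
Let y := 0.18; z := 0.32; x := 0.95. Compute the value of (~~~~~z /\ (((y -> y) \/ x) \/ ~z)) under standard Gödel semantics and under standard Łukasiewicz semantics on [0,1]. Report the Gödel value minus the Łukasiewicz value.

Gödel evaluation:
  ~z: Gödel ¬ of 0.32 = 0 (operand ≠ 0)
  ~~z: Gödel ¬ of 0 = 1 (operand is 0)
  ~~~z: Gödel ¬ of 1 = 0 (operand ≠ 0)
  ~~~~z: Gödel ¬ of 0 = 1 (operand is 0)
  ~~~~~z: Gödel ¬ of 1 = 0 (operand ≠ 0)
  (y -> y): 0.18 ≤ 0.18, so result = 1
  ((y -> y) \/ x) = max(1, 0.95) = 1
  ~z: Gödel ¬ of 0.32 = 0 (operand ≠ 0)
  (((y -> y) \/ x) \/ ~z) = max(1, 0) = 1
  (~~~~~z /\ (((y -> y) \/ x) \/ ~z)) = min(0, 1) = 0
  Gödel value = 0
Łukasiewicz evaluation:
  ~z: Łukasiewicz ¬ gives 1 − 0.32 = 0.68
  ~~z: Łukasiewicz ¬ gives 1 − 0.68 = 0.32
  ~~~z: Łukasiewicz ¬ gives 1 − 0.32 = 0.68
  ~~~~z: Łukasiewicz ¬ gives 1 − 0.68 = 0.32
  ~~~~~z: Łukasiewicz ¬ gives 1 − 0.32 = 0.68
  (y -> y): min(1, 1 − 0.18 + 0.18) = 1
  ((y -> y) \/ x) = max(1, 0.95) = 1
  ~z: Łukasiewicz ¬ gives 1 − 0.32 = 0.68
  (((y -> y) \/ x) \/ ~z) = max(1, 0.68) = 1
  (~~~~~z /\ (((y -> y) \/ x) \/ ~z)) = min(0.68, 1) = 0.68
  Łukasiewicz value = 0.68
Difference: 0 − 0.68 = -0.68

-0.68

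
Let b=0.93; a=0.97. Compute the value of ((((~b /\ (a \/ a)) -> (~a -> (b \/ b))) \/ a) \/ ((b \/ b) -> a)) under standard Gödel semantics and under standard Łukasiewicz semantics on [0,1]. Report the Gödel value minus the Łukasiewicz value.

0.00

Gödel evaluation:
  ~b: Gödel ¬ of 0.93 = 0 (operand ≠ 0)
  (a \/ a) = max(0.97, 0.97) = 0.97
  (~b /\ (a \/ a)) = min(0, 0.97) = 0
  ~a: Gödel ¬ of 0.97 = 0 (operand ≠ 0)
  (b \/ b) = max(0.93, 0.93) = 0.93
  (~a -> (b \/ b)): 0 ≤ 0.93, so result = 1
  ((~b /\ (a \/ a)) -> (~a -> (b \/ b))): 0 ≤ 1, so result = 1
  (((~b /\ (a \/ a)) -> (~a -> (b \/ b))) \/ a) = max(1, 0.97) = 1
  (b \/ b) = max(0.93, 0.93) = 0.93
  ((b \/ b) -> a): 0.93 ≤ 0.97, so result = 1
  ((((~b /\ (a \/ a)) -> (~a -> (b \/ b))) \/ a) \/ ((b \/ b) -> a)) = max(1, 1) = 1
  Gödel value = 1
Łukasiewicz evaluation:
  ~b: Łukasiewicz ¬ gives 1 − 0.93 = 0.07
  (a \/ a) = max(0.97, 0.97) = 0.97
  (~b /\ (a \/ a)) = min(0.07, 0.97) = 0.07
  ~a: Łukasiewicz ¬ gives 1 − 0.97 = 0.03
  (b \/ b) = max(0.93, 0.93) = 0.93
  (~a -> (b \/ b)): min(1, 1 − 0.03 + 0.93) = 1
  ((~b /\ (a \/ a)) -> (~a -> (b \/ b))): min(1, 1 − 0.07 + 1) = 1
  (((~b /\ (a \/ a)) -> (~a -> (b \/ b))) \/ a) = max(1, 0.97) = 1
  (b \/ b) = max(0.93, 0.93) = 0.93
  ((b \/ b) -> a): min(1, 1 − 0.93 + 0.97) = 1
  ((((~b /\ (a \/ a)) -> (~a -> (b \/ b))) \/ a) \/ ((b \/ b) -> a)) = max(1, 1) = 1
  Łukasiewicz value = 1
Difference: 1 − 1 = 0.00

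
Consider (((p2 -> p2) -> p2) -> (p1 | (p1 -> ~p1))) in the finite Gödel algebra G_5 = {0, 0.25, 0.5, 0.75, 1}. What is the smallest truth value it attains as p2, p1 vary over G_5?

0.25

The minimum is attained at p2 = 0.5, p1 = 0.25:
  (p2 -> p2): 0.5 ≤ 0.5, so result = 1
  ((p2 -> p2) -> p2): 1 > 0.5, so result = 0.5
  ~p1: Gödel ¬ of 0.25 = 0 (operand ≠ 0)
  (p1 -> ~p1): 0.25 > 0, so result = 0
  (p1 | (p1 -> ~p1)) = max(0.25, 0) = 0.25
  (((p2 -> p2) -> p2) -> (p1 | (p1 -> ~p1))): 0.5 > 0.25, so result = 0.25
Checking all 25 assignments confirms none give a value below 0.25.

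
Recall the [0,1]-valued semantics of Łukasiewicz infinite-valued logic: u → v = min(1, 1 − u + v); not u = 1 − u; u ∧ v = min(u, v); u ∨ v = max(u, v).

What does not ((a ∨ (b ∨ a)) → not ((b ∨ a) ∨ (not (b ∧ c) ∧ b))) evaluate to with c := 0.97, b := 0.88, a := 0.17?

(b ∨ a) = max(0.88, 0.17) = 0.88
(a ∨ (b ∨ a)) = max(0.17, 0.88) = 0.88
(b ∨ a) = max(0.88, 0.17) = 0.88
(b ∧ c) = min(0.88, 0.97) = 0.88
not (b ∧ c): Łukasiewicz ¬ gives 1 − 0.88 = 0.12
(not (b ∧ c) ∧ b) = min(0.12, 0.88) = 0.12
((b ∨ a) ∨ (not (b ∧ c) ∧ b)) = max(0.88, 0.12) = 0.88
not ((b ∨ a) ∨ (not (b ∧ c) ∧ b)): Łukasiewicz ¬ gives 1 − 0.88 = 0.12
((a ∨ (b ∨ a)) → not ((b ∨ a) ∨ (not (b ∧ c) ∧ b))): min(1, 1 − 0.88 + 0.12) = 0.24
not ((a ∨ (b ∨ a)) → not ((b ∨ a) ∨ (not (b ∧ c) ∧ b))): Łukasiewicz ¬ gives 1 − 0.24 = 0.76

0.76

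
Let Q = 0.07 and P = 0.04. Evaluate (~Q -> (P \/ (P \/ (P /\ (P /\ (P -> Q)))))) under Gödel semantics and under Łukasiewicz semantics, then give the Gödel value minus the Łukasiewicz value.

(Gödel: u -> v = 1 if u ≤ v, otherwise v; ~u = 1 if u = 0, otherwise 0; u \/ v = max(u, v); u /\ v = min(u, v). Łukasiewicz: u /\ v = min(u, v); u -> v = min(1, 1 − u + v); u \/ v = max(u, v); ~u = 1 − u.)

Gödel evaluation:
  ~Q: Gödel ¬ of 0.07 = 0 (operand ≠ 0)
  (P -> Q): 0.04 ≤ 0.07, so result = 1
  (P /\ (P -> Q)) = min(0.04, 1) = 0.04
  (P /\ (P /\ (P -> Q))) = min(0.04, 0.04) = 0.04
  (P \/ (P /\ (P /\ (P -> Q)))) = max(0.04, 0.04) = 0.04
  (P \/ (P \/ (P /\ (P /\ (P -> Q))))) = max(0.04, 0.04) = 0.04
  (~Q -> (P \/ (P \/ (P /\ (P /\ (P -> Q)))))): 0 ≤ 0.04, so result = 1
  Gödel value = 1
Łukasiewicz evaluation:
  ~Q: Łukasiewicz ¬ gives 1 − 0.07 = 0.93
  (P -> Q): min(1, 1 − 0.04 + 0.07) = 1
  (P /\ (P -> Q)) = min(0.04, 1) = 0.04
  (P /\ (P /\ (P -> Q))) = min(0.04, 0.04) = 0.04
  (P \/ (P /\ (P /\ (P -> Q)))) = max(0.04, 0.04) = 0.04
  (P \/ (P \/ (P /\ (P /\ (P -> Q))))) = max(0.04, 0.04) = 0.04
  (~Q -> (P \/ (P \/ (P /\ (P /\ (P -> Q)))))): min(1, 1 − 0.93 + 0.04) = 0.11
  Łukasiewicz value = 0.11
Difference: 1 − 0.11 = 0.89

0.89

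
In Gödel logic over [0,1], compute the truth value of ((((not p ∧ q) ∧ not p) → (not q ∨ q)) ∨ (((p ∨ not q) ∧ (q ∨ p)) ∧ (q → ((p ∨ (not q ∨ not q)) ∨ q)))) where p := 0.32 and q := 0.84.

not p: Gödel ¬ of 0.32 = 0 (operand ≠ 0)
(not p ∧ q) = min(0, 0.84) = 0
not p: Gödel ¬ of 0.32 = 0 (operand ≠ 0)
((not p ∧ q) ∧ not p) = min(0, 0) = 0
not q: Gödel ¬ of 0.84 = 0 (operand ≠ 0)
(not q ∨ q) = max(0, 0.84) = 0.84
(((not p ∧ q) ∧ not p) → (not q ∨ q)): 0 ≤ 0.84, so result = 1
not q: Gödel ¬ of 0.84 = 0 (operand ≠ 0)
(p ∨ not q) = max(0.32, 0) = 0.32
(q ∨ p) = max(0.84, 0.32) = 0.84
((p ∨ not q) ∧ (q ∨ p)) = min(0.32, 0.84) = 0.32
not q: Gödel ¬ of 0.84 = 0 (operand ≠ 0)
not q: Gödel ¬ of 0.84 = 0 (operand ≠ 0)
(not q ∨ not q) = max(0, 0) = 0
(p ∨ (not q ∨ not q)) = max(0.32, 0) = 0.32
((p ∨ (not q ∨ not q)) ∨ q) = max(0.32, 0.84) = 0.84
(q → ((p ∨ (not q ∨ not q)) ∨ q)): 0.84 ≤ 0.84, so result = 1
(((p ∨ not q) ∧ (q ∨ p)) ∧ (q → ((p ∨ (not q ∨ not q)) ∨ q))) = min(0.32, 1) = 0.32
((((not p ∧ q) ∧ not p) → (not q ∨ q)) ∨ (((p ∨ not q) ∧ (q ∨ p)) ∧ (q → ((p ∨ (not q ∨ not q)) ∨ q)))) = max(1, 0.32) = 1

1.00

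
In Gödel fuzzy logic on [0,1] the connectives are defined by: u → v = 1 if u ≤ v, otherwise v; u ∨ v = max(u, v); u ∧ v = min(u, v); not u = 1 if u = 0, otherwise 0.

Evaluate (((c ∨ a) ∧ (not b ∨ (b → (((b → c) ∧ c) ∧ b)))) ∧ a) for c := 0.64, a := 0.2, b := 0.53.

(c ∨ a) = max(0.64, 0.2) = 0.64
not b: Gödel ¬ of 0.53 = 0 (operand ≠ 0)
(b → c): 0.53 ≤ 0.64, so result = 1
((b → c) ∧ c) = min(1, 0.64) = 0.64
(((b → c) ∧ c) ∧ b) = min(0.64, 0.53) = 0.53
(b → (((b → c) ∧ c) ∧ b)): 0.53 ≤ 0.53, so result = 1
(not b ∨ (b → (((b → c) ∧ c) ∧ b))) = max(0, 1) = 1
((c ∨ a) ∧ (not b ∨ (b → (((b → c) ∧ c) ∧ b)))) = min(0.64, 1) = 0.64
(((c ∨ a) ∧ (not b ∨ (b → (((b → c) ∧ c) ∧ b)))) ∧ a) = min(0.64, 0.2) = 0.2

0.20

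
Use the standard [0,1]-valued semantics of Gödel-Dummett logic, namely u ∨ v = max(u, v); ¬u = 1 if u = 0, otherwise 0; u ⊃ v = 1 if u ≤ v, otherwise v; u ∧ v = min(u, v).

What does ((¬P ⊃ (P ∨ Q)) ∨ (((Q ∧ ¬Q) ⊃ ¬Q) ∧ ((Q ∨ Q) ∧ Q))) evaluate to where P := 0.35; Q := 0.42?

¬P: Gödel ¬ of 0.35 = 0 (operand ≠ 0)
(P ∨ Q) = max(0.35, 0.42) = 0.42
(¬P ⊃ (P ∨ Q)): 0 ≤ 0.42, so result = 1
¬Q: Gödel ¬ of 0.42 = 0 (operand ≠ 0)
(Q ∧ ¬Q) = min(0.42, 0) = 0
¬Q: Gödel ¬ of 0.42 = 0 (operand ≠ 0)
((Q ∧ ¬Q) ⊃ ¬Q): 0 ≤ 0, so result = 1
(Q ∨ Q) = max(0.42, 0.42) = 0.42
((Q ∨ Q) ∧ Q) = min(0.42, 0.42) = 0.42
(((Q ∧ ¬Q) ⊃ ¬Q) ∧ ((Q ∨ Q) ∧ Q)) = min(1, 0.42) = 0.42
((¬P ⊃ (P ∨ Q)) ∨ (((Q ∧ ¬Q) ⊃ ¬Q) ∧ ((Q ∨ Q) ∧ Q))) = max(1, 0.42) = 1

1.00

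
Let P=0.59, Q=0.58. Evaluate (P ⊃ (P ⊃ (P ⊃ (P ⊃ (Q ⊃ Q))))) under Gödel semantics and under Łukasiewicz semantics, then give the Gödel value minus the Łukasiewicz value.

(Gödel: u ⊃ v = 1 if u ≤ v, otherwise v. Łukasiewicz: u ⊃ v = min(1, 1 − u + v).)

0.00

Gödel evaluation:
  (Q ⊃ Q): 0.58 ≤ 0.58, so result = 1
  (P ⊃ (Q ⊃ Q)): 0.59 ≤ 1, so result = 1
  (P ⊃ (P ⊃ (Q ⊃ Q))): 0.59 ≤ 1, so result = 1
  (P ⊃ (P ⊃ (P ⊃ (Q ⊃ Q)))): 0.59 ≤ 1, so result = 1
  (P ⊃ (P ⊃ (P ⊃ (P ⊃ (Q ⊃ Q))))): 0.59 ≤ 1, so result = 1
  Gödel value = 1
Łukasiewicz evaluation:
  (Q ⊃ Q): min(1, 1 − 0.58 + 0.58) = 1
  (P ⊃ (Q ⊃ Q)): min(1, 1 − 0.59 + 1) = 1
  (P ⊃ (P ⊃ (Q ⊃ Q))): min(1, 1 − 0.59 + 1) = 1
  (P ⊃ (P ⊃ (P ⊃ (Q ⊃ Q)))): min(1, 1 − 0.59 + 1) = 1
  (P ⊃ (P ⊃ (P ⊃ (P ⊃ (Q ⊃ Q))))): min(1, 1 − 0.59 + 1) = 1
  Łukasiewicz value = 1
Difference: 1 − 1 = 0.00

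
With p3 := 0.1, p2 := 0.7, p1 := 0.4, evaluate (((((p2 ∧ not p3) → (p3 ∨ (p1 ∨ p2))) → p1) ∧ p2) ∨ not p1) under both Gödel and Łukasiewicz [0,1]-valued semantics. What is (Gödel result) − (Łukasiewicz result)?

-0.20

Gödel evaluation:
  not p3: Gödel ¬ of 0.1 = 0 (operand ≠ 0)
  (p2 ∧ not p3) = min(0.7, 0) = 0
  (p1 ∨ p2) = max(0.4, 0.7) = 0.7
  (p3 ∨ (p1 ∨ p2)) = max(0.1, 0.7) = 0.7
  ((p2 ∧ not p3) → (p3 ∨ (p1 ∨ p2))): 0 ≤ 0.7, so result = 1
  (((p2 ∧ not p3) → (p3 ∨ (p1 ∨ p2))) → p1): 1 > 0.4, so result = 0.4
  ((((p2 ∧ not p3) → (p3 ∨ (p1 ∨ p2))) → p1) ∧ p2) = min(0.4, 0.7) = 0.4
  not p1: Gödel ¬ of 0.4 = 0 (operand ≠ 0)
  (((((p2 ∧ not p3) → (p3 ∨ (p1 ∨ p2))) → p1) ∧ p2) ∨ not p1) = max(0.4, 0) = 0.4
  Gödel value = 0.4
Łukasiewicz evaluation:
  not p3: Łukasiewicz ¬ gives 1 − 0.1 = 0.9
  (p2 ∧ not p3) = min(0.7, 0.9) = 0.7
  (p1 ∨ p2) = max(0.4, 0.7) = 0.7
  (p3 ∨ (p1 ∨ p2)) = max(0.1, 0.7) = 0.7
  ((p2 ∧ not p3) → (p3 ∨ (p1 ∨ p2))): min(1, 1 − 0.7 + 0.7) = 1
  (((p2 ∧ not p3) → (p3 ∨ (p1 ∨ p2))) → p1): min(1, 1 − 1 + 0.4) = 0.4
  ((((p2 ∧ not p3) → (p3 ∨ (p1 ∨ p2))) → p1) ∧ p2) = min(0.4, 0.7) = 0.4
  not p1: Łukasiewicz ¬ gives 1 − 0.4 = 0.6
  (((((p2 ∧ not p3) → (p3 ∨ (p1 ∨ p2))) → p1) ∧ p2) ∨ not p1) = max(0.4, 0.6) = 0.6
  Łukasiewicz value = 0.6
Difference: 0.4 − 0.6 = -0.20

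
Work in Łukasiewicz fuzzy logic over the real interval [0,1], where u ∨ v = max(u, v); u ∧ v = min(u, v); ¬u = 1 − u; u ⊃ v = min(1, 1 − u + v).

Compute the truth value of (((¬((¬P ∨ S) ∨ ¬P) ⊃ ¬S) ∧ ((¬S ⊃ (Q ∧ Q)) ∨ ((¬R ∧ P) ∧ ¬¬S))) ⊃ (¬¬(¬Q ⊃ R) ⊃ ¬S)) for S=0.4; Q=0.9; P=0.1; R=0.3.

¬P: Łukasiewicz ¬ gives 1 − 0.1 = 0.9
(¬P ∨ S) = max(0.9, 0.4) = 0.9
¬P: Łukasiewicz ¬ gives 1 − 0.1 = 0.9
((¬P ∨ S) ∨ ¬P) = max(0.9, 0.9) = 0.9
¬((¬P ∨ S) ∨ ¬P): Łukasiewicz ¬ gives 1 − 0.9 = 0.1
¬S: Łukasiewicz ¬ gives 1 − 0.4 = 0.6
(¬((¬P ∨ S) ∨ ¬P) ⊃ ¬S): min(1, 1 − 0.1 + 0.6) = 1
¬S: Łukasiewicz ¬ gives 1 − 0.4 = 0.6
(Q ∧ Q) = min(0.9, 0.9) = 0.9
(¬S ⊃ (Q ∧ Q)): min(1, 1 − 0.6 + 0.9) = 1
¬R: Łukasiewicz ¬ gives 1 − 0.3 = 0.7
(¬R ∧ P) = min(0.7, 0.1) = 0.1
¬S: Łukasiewicz ¬ gives 1 − 0.4 = 0.6
¬¬S: Łukasiewicz ¬ gives 1 − 0.6 = 0.4
((¬R ∧ P) ∧ ¬¬S) = min(0.1, 0.4) = 0.1
((¬S ⊃ (Q ∧ Q)) ∨ ((¬R ∧ P) ∧ ¬¬S)) = max(1, 0.1) = 1
((¬((¬P ∨ S) ∨ ¬P) ⊃ ¬S) ∧ ((¬S ⊃ (Q ∧ Q)) ∨ ((¬R ∧ P) ∧ ¬¬S))) = min(1, 1) = 1
¬Q: Łukasiewicz ¬ gives 1 − 0.9 = 0.1
(¬Q ⊃ R): min(1, 1 − 0.1 + 0.3) = 1
¬(¬Q ⊃ R): Łukasiewicz ¬ gives 1 − 1 = 0
¬¬(¬Q ⊃ R): Łukasiewicz ¬ gives 1 − 0 = 1
¬S: Łukasiewicz ¬ gives 1 − 0.4 = 0.6
(¬¬(¬Q ⊃ R) ⊃ ¬S): min(1, 1 − 1 + 0.6) = 0.6
(((¬((¬P ∨ S) ∨ ¬P) ⊃ ¬S) ∧ ((¬S ⊃ (Q ∧ Q)) ∨ ((¬R ∧ P) ∧ ¬¬S))) ⊃ (¬¬(¬Q ⊃ R) ⊃ ¬S)): min(1, 1 − 1 + 0.6) = 0.6

0.60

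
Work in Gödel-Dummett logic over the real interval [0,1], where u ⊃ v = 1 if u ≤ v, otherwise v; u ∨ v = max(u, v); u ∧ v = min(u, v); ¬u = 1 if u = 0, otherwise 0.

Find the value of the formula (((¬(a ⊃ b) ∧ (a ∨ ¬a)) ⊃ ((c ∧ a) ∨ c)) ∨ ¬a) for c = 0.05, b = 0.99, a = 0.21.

1.00

(a ⊃ b): 0.21 ≤ 0.99, so result = 1
¬(a ⊃ b): Gödel ¬ of 1 = 0 (operand ≠ 0)
¬a: Gödel ¬ of 0.21 = 0 (operand ≠ 0)
(a ∨ ¬a) = max(0.21, 0) = 0.21
(¬(a ⊃ b) ∧ (a ∨ ¬a)) = min(0, 0.21) = 0
(c ∧ a) = min(0.05, 0.21) = 0.05
((c ∧ a) ∨ c) = max(0.05, 0.05) = 0.05
((¬(a ⊃ b) ∧ (a ∨ ¬a)) ⊃ ((c ∧ a) ∨ c)): 0 ≤ 0.05, so result = 1
¬a: Gödel ¬ of 0.21 = 0 (operand ≠ 0)
(((¬(a ⊃ b) ∧ (a ∨ ¬a)) ⊃ ((c ∧ a) ∨ c)) ∨ ¬a) = max(1, 0) = 1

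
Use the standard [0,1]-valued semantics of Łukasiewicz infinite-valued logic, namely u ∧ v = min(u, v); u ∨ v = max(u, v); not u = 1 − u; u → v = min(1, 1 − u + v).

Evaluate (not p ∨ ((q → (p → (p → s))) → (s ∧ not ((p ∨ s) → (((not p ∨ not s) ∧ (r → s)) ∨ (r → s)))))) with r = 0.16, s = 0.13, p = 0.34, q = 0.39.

not p: Łukasiewicz ¬ gives 1 − 0.34 = 0.66
(p → s): min(1, 1 − 0.34 + 0.13) = 0.79
(p → (p → s)): min(1, 1 − 0.34 + 0.79) = 1
(q → (p → (p → s))): min(1, 1 − 0.39 + 1) = 1
(p ∨ s) = max(0.34, 0.13) = 0.34
not p: Łukasiewicz ¬ gives 1 − 0.34 = 0.66
not s: Łukasiewicz ¬ gives 1 − 0.13 = 0.87
(not p ∨ not s) = max(0.66, 0.87) = 0.87
(r → s): min(1, 1 − 0.16 + 0.13) = 0.97
((not p ∨ not s) ∧ (r → s)) = min(0.87, 0.97) = 0.87
(r → s): min(1, 1 − 0.16 + 0.13) = 0.97
(((not p ∨ not s) ∧ (r → s)) ∨ (r → s)) = max(0.87, 0.97) = 0.97
((p ∨ s) → (((not p ∨ not s) ∧ (r → s)) ∨ (r → s))): min(1, 1 − 0.34 + 0.97) = 1
not ((p ∨ s) → (((not p ∨ not s) ∧ (r → s)) ∨ (r → s))): Łukasiewicz ¬ gives 1 − 1 = 0
(s ∧ not ((p ∨ s) → (((not p ∨ not s) ∧ (r → s)) ∨ (r → s)))) = min(0.13, 0) = 0
((q → (p → (p → s))) → (s ∧ not ((p ∨ s) → (((not p ∨ not s) ∧ (r → s)) ∨ (r → s))))): min(1, 1 − 1 + 0) = 0
(not p ∨ ((q → (p → (p → s))) → (s ∧ not ((p ∨ s) → (((not p ∨ not s) ∧ (r → s)) ∨ (r → s)))))) = max(0.66, 0) = 0.66

0.66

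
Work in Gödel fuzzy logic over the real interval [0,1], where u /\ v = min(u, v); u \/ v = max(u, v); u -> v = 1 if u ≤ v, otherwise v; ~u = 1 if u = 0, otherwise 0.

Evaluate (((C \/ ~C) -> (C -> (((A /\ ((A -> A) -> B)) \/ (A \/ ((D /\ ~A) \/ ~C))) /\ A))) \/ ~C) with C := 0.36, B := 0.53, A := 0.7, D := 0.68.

~C: Gödel ¬ of 0.36 = 0 (operand ≠ 0)
(C \/ ~C) = max(0.36, 0) = 0.36
(A -> A): 0.7 ≤ 0.7, so result = 1
((A -> A) -> B): 1 > 0.53, so result = 0.53
(A /\ ((A -> A) -> B)) = min(0.7, 0.53) = 0.53
~A: Gödel ¬ of 0.7 = 0 (operand ≠ 0)
(D /\ ~A) = min(0.68, 0) = 0
~C: Gödel ¬ of 0.36 = 0 (operand ≠ 0)
((D /\ ~A) \/ ~C) = max(0, 0) = 0
(A \/ ((D /\ ~A) \/ ~C)) = max(0.7, 0) = 0.7
((A /\ ((A -> A) -> B)) \/ (A \/ ((D /\ ~A) \/ ~C))) = max(0.53, 0.7) = 0.7
(((A /\ ((A -> A) -> B)) \/ (A \/ ((D /\ ~A) \/ ~C))) /\ A) = min(0.7, 0.7) = 0.7
(C -> (((A /\ ((A -> A) -> B)) \/ (A \/ ((D /\ ~A) \/ ~C))) /\ A)): 0.36 ≤ 0.7, so result = 1
((C \/ ~C) -> (C -> (((A /\ ((A -> A) -> B)) \/ (A \/ ((D /\ ~A) \/ ~C))) /\ A))): 0.36 ≤ 1, so result = 1
~C: Gödel ¬ of 0.36 = 0 (operand ≠ 0)
(((C \/ ~C) -> (C -> (((A /\ ((A -> A) -> B)) \/ (A \/ ((D /\ ~A) \/ ~C))) /\ A))) \/ ~C) = max(1, 0) = 1

1.00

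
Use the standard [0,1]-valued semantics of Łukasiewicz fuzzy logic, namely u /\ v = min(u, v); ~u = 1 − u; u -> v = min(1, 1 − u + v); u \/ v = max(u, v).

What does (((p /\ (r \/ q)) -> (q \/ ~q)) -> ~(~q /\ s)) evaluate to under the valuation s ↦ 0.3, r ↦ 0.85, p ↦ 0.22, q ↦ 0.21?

0.70

(r \/ q) = max(0.85, 0.21) = 0.85
(p /\ (r \/ q)) = min(0.22, 0.85) = 0.22
~q: Łukasiewicz ¬ gives 1 − 0.21 = 0.79
(q \/ ~q) = max(0.21, 0.79) = 0.79
((p /\ (r \/ q)) -> (q \/ ~q)): min(1, 1 − 0.22 + 0.79) = 1
~q: Łukasiewicz ¬ gives 1 − 0.21 = 0.79
(~q /\ s) = min(0.79, 0.3) = 0.3
~(~q /\ s): Łukasiewicz ¬ gives 1 − 0.3 = 0.7
(((p /\ (r \/ q)) -> (q \/ ~q)) -> ~(~q /\ s)): min(1, 1 − 1 + 0.7) = 0.7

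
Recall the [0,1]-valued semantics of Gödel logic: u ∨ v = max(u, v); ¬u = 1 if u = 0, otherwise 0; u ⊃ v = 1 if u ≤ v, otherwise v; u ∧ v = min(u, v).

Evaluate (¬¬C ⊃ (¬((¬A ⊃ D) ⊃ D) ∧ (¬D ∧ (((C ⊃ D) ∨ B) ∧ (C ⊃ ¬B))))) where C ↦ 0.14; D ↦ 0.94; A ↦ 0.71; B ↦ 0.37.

¬C: Gödel ¬ of 0.14 = 0 (operand ≠ 0)
¬¬C: Gödel ¬ of 0 = 1 (operand is 0)
¬A: Gödel ¬ of 0.71 = 0 (operand ≠ 0)
(¬A ⊃ D): 0 ≤ 0.94, so result = 1
((¬A ⊃ D) ⊃ D): 1 > 0.94, so result = 0.94
¬((¬A ⊃ D) ⊃ D): Gödel ¬ of 0.94 = 0 (operand ≠ 0)
¬D: Gödel ¬ of 0.94 = 0 (operand ≠ 0)
(C ⊃ D): 0.14 ≤ 0.94, so result = 1
((C ⊃ D) ∨ B) = max(1, 0.37) = 1
¬B: Gödel ¬ of 0.37 = 0 (operand ≠ 0)
(C ⊃ ¬B): 0.14 > 0, so result = 0
(((C ⊃ D) ∨ B) ∧ (C ⊃ ¬B)) = min(1, 0) = 0
(¬D ∧ (((C ⊃ D) ∨ B) ∧ (C ⊃ ¬B))) = min(0, 0) = 0
(¬((¬A ⊃ D) ⊃ D) ∧ (¬D ∧ (((C ⊃ D) ∨ B) ∧ (C ⊃ ¬B)))) = min(0, 0) = 0
(¬¬C ⊃ (¬((¬A ⊃ D) ⊃ D) ∧ (¬D ∧ (((C ⊃ D) ∨ B) ∧ (C ⊃ ¬B))))): 1 > 0, so result = 0

0.00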